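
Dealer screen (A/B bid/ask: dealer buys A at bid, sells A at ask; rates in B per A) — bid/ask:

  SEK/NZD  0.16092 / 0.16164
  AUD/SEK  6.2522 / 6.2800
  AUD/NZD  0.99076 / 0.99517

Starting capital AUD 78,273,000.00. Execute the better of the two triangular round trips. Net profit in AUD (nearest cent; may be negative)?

Net profit: AUD 859,992.62

Best loop AUD → SEK → NZD → AUD:
AUD 78,273,000.00 × 6.2522 (sell AUD at bid) = SEK 489,378,450.60
SEK 489,378,450.60 × 0.16092 (sell SEK at bid) = NZD 78,750,780.27
NZD 78,750,780.27 ÷ 0.99517 (buy AUD at ask) = AUD 79,132,992.62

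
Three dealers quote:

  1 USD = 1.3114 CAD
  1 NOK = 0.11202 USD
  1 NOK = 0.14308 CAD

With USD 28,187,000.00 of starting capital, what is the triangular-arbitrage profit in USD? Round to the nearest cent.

Profit: USD 753,142.93

Profitable loop is USD → CAD → NOK → USD:
USD 28,187,000.00 × 1.3114 = CAD 36,964,431.80
CAD 36,964,431.80 ÷ 0.14308 = NOK 258,347,999.72
NOK 258,347,999.72 × 0.11202 = USD 28,940,142.93
Profit = USD 28,940,142.93 − USD 28,187,000.00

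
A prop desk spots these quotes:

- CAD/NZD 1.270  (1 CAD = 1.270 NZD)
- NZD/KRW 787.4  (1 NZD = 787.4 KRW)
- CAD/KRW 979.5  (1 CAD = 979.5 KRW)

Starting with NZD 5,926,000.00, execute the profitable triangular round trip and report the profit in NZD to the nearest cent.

Profitable loop is NZD → KRW → CAD → NZD:
NZD 5,926,000.00 × 787.4 = KRW 4,666,132,400
KRW 4,666,132,400 ÷ 979.5 = CAD 4,763,790.10
CAD 4,763,790.10 × 1.270 = NZD 6,050,013.42
Profit = NZD 6,050,013.42 − NZD 5,926,000.00

Profit: NZD 124,013.42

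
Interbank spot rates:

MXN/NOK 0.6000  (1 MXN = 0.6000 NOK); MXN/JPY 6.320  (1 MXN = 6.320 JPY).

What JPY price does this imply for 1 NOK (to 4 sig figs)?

1 NOK ÷ 0.6000 = 1.66667 MXN
1.66667 MXN × 6.320 = 10.5333 JPY

NOK/JPY = 10.53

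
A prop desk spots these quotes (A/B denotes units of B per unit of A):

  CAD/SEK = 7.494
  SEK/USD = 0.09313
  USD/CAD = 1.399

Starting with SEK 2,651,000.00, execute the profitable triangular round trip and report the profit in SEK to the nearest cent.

Profit: SEK 64,118.08

Profitable loop is SEK → CAD → USD → SEK:
SEK 2,651,000.00 ÷ 7.494 = CAD 353,749.67
CAD 353,749.67 ÷ 1.399 = USD 252,858.95
USD 252,858.95 ÷ 0.09313 = SEK 2,715,118.08
Profit = SEK 2,715,118.08 − SEK 2,651,000.00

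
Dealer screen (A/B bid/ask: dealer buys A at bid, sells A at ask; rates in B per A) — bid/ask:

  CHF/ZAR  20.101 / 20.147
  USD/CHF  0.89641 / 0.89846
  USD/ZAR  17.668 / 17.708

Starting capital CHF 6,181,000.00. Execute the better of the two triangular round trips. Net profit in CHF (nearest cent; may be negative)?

Best loop CHF → ZAR → USD → CHF:
CHF 6,181,000.00 × 20.101 (sell CHF at bid) = ZAR 124,244,281.00
ZAR 124,244,281.00 ÷ 17.708 (buy USD at ask) = USD 7,016,279.70
USD 7,016,279.70 × 0.89641 (sell USD at bid) = CHF 6,289,463.29

Net profit: CHF 108,463.29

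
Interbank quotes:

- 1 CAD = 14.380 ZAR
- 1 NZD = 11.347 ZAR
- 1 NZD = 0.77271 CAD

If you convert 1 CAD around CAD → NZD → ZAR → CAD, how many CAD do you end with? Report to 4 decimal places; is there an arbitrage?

Around CAD → NZD → ZAR → CAD: 1 ÷ 0.77271 × 11.347 ÷ 14.380 = 1.021188
Product > 1; profitable direction is CAD → NZD → ZAR → CAD.

1.0212 (arbitrage exists)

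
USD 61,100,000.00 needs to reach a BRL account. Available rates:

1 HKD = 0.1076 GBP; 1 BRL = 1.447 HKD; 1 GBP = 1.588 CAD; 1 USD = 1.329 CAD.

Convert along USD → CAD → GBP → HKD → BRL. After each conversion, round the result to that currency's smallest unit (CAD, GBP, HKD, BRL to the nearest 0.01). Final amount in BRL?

BRL 328,424,003.32

USD 61,100,000.00 × 1.329 = CAD 81,201,900.00
CAD 81,201,900.00 ÷ 1.588 = GBP 51,134,697.73
GBP 51,134,697.73 ÷ 0.1076 = HKD 475,229,532.81
HKD 475,229,532.81 ÷ 1.447 = BRL 328,424,003.32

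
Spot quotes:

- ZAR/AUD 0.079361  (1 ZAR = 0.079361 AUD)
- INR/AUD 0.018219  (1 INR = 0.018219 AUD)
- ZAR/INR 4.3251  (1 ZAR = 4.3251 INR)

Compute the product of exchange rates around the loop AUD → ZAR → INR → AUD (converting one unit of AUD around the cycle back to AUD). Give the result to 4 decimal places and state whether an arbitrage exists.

Around AUD → ZAR → INR → AUD: 1 ÷ 0.079361 × 4.3251 × 0.018219 = 0.992918
Product < 1; profitable direction is AUD → INR → ZAR → AUD.

0.9929 (arbitrage exists)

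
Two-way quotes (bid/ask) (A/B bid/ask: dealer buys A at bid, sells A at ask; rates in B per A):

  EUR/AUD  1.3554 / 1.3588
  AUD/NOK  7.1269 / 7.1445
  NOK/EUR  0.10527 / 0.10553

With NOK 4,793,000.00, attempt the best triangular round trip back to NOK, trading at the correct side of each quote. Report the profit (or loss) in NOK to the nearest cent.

Net profit: NOK 80,940.22

Best loop NOK → EUR → AUD → NOK:
NOK 4,793,000.00 × 0.10527 (sell NOK at bid) = EUR 504,559.11
EUR 504,559.11 × 1.3554 (sell EUR at bid) = AUD 683,879.42
AUD 683,879.42 × 7.1269 (sell AUD at bid) = NOK 4,873,940.22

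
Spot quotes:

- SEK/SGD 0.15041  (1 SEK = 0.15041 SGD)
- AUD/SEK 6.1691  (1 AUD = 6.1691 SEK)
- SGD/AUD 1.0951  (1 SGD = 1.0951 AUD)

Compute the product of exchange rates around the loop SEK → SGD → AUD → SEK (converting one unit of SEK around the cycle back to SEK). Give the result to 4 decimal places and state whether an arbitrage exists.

Around SEK → SGD → AUD → SEK: 1 × 0.15041 × 1.0951 × 6.1691 = 1.016137
Product > 1; profitable direction is SEK → SGD → AUD → SEK.

1.0161 (arbitrage exists)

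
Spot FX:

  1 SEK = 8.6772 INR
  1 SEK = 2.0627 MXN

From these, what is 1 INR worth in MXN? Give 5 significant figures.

INR/MXN = 0.23771

1 INR ÷ 8.6772 = 0.115245 SEK
0.115245 SEK × 2.0627 = 0.237715 MXN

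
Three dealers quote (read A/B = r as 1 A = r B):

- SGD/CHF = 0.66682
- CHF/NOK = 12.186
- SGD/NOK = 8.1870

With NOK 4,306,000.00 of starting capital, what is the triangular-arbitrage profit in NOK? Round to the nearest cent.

Profit: NOK 32,394.34

Profitable loop is NOK → CHF → SGD → NOK:
NOK 4,306,000.00 ÷ 12.186 = CHF 353,356.31
CHF 353,356.31 ÷ 0.66682 = SGD 529,912.59
SGD 529,912.59 × 8.1870 = NOK 4,338,394.34
Profit = NOK 4,338,394.34 − NOK 4,306,000.00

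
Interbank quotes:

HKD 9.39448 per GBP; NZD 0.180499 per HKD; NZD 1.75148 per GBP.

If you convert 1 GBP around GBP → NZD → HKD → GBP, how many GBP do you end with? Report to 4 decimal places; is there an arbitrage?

1.0329 (arbitrage exists)

Around GBP → NZD → HKD → GBP: 1 × 1.75148 ÷ 0.180499 ÷ 9.39448 = 1.032898
Product > 1; profitable direction is GBP → NZD → HKD → GBP.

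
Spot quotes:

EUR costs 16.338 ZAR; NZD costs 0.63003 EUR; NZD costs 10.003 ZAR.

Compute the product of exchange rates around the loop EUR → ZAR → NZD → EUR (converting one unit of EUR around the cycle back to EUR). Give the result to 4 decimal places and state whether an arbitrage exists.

1.0290 (arbitrage exists)

Around EUR → ZAR → NZD → EUR: 1 × 16.338 ÷ 10.003 × 0.63003 = 1.029034
Product > 1; profitable direction is EUR → ZAR → NZD → EUR.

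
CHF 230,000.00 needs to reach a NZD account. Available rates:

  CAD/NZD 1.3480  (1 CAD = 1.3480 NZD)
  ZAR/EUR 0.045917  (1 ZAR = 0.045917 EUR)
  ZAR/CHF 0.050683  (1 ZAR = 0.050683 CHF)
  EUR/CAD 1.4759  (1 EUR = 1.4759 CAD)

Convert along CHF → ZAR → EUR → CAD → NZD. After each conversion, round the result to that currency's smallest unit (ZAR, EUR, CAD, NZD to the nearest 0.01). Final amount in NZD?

NZD 414,558.53

CHF 230,000.00 ÷ 0.050683 = ZAR 4,538,010.77
ZAR 4,538,010.77 × 0.045917 = EUR 208,371.84
EUR 208,371.84 × 1.4759 = CAD 307,536.00
CAD 307,536.00 × 1.3480 = NZD 414,558.53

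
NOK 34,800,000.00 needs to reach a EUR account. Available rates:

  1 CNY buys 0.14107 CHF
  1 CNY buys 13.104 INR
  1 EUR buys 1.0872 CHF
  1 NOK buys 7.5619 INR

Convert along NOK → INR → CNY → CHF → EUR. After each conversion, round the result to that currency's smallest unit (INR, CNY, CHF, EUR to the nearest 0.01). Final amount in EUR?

EUR 2,605,742.60

NOK 34,800,000.00 × 7.5619 = INR 263,154,120.00
INR 263,154,120.00 ÷ 13.104 = CNY 20,081,968.86
CNY 20,081,968.86 × 0.14107 = CHF 2,832,963.35
CHF 2,832,963.35 ÷ 1.0872 = EUR 2,605,742.60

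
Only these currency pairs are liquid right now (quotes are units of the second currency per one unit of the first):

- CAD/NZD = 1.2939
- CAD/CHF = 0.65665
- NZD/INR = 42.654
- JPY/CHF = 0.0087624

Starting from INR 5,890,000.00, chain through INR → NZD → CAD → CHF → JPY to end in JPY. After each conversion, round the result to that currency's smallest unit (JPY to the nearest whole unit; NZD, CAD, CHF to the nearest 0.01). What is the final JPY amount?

INR 5,890,000.00 ÷ 42.654 = NZD 138,087.87
NZD 138,087.87 ÷ 1.2939 = CAD 106,722.21
CAD 106,722.21 × 0.65665 = CHF 70,079.14
CHF 70,079.14 ÷ 0.0087624 = JPY 7,997,711

JPY 7,997,711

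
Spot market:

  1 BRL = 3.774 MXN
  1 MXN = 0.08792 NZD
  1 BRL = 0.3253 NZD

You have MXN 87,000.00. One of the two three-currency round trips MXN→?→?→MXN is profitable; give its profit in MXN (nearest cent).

Profit: MXN 1,741.09

Profitable loop is MXN → NZD → BRL → MXN:
MXN 87,000.00 × 0.08792 = NZD 7,649.04
NZD 7,649.04 ÷ 0.3253 = BRL 23,513.80
BRL 23,513.80 × 3.774 = MXN 88,741.09
Profit = MXN 88,741.09 − MXN 87,000.00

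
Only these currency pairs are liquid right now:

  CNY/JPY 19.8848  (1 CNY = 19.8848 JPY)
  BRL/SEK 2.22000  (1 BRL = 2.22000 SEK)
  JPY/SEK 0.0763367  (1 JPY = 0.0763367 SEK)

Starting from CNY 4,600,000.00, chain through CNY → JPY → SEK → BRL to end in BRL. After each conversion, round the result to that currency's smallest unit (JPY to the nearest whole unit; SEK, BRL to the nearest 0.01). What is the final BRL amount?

CNY 4,600,000.00 × 19.8848 = JPY 91,470,080
JPY 91,470,080 × 0.0763367 = SEK 6,982,524.06
SEK 6,982,524.06 ÷ 2.22000 = BRL 3,145,281.11

BRL 3,145,281.11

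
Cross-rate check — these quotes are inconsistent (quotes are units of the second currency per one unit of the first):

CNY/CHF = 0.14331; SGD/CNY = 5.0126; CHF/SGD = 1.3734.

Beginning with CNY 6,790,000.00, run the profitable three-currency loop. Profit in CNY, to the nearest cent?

Profitable loop is CNY → SGD → CHF → CNY:
CNY 6,790,000.00 ÷ 5.0126 = SGD 1,354,586.44
SGD 1,354,586.44 ÷ 1.3734 = CHF 986,301.47
CHF 986,301.47 ÷ 0.14331 = CNY 6,882,293.44
Profit = CNY 6,882,293.44 − CNY 6,790,000.00

Profit: CNY 92,293.44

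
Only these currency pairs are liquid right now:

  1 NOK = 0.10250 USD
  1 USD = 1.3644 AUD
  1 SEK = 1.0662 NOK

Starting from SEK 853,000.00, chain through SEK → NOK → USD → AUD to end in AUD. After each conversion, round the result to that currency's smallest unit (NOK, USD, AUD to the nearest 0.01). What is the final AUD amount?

AUD 127,190.09

SEK 853,000.00 × 1.0662 = NOK 909,468.60
NOK 909,468.60 × 0.10250 = USD 93,220.53
USD 93,220.53 × 1.3644 = AUD 127,190.09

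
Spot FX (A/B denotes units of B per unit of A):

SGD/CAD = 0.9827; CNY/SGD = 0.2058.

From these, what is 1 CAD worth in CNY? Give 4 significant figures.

CAD/CNY = 4.945

1 CAD ÷ 0.9827 = 1.0176 SGD
1.0176 SGD ÷ 0.2058 = 4.94463 CNY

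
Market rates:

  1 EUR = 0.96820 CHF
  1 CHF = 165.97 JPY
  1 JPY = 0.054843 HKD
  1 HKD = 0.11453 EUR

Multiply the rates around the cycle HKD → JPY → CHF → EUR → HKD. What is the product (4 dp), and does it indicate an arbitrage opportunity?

0.9908 (arbitrage exists)

Around HKD → JPY → CHF → EUR → HKD: 1 ÷ 0.054843 ÷ 165.97 ÷ 0.96820 ÷ 0.11453 = 0.990752
Product < 1; profitable direction is HKD → EUR → CHF → JPY → HKD.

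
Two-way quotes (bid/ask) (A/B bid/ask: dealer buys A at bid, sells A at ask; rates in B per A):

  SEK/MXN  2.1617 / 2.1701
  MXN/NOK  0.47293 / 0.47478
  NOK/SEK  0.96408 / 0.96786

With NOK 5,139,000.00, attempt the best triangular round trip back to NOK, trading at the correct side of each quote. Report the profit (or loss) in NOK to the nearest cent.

Net profit: NOK 14,400.71

Best loop NOK → MXN → SEK → NOK:
NOK 5,139,000.00 ÷ 0.47478 (buy MXN at ask) = MXN 10,823,960.57
MXN 10,823,960.57 ÷ 2.1701 (buy SEK at ask) = SEK 4,987,770.41
SEK 4,987,770.41 ÷ 0.96786 (buy NOK at ask) = NOK 5,153,400.71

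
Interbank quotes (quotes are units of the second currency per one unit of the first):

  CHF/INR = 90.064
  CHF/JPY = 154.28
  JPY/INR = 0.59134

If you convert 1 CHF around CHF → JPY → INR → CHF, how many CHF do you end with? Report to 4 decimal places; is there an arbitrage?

Around CHF → JPY → INR → CHF: 1 × 154.28 × 0.59134 ÷ 90.064 = 1.012968
Product > 1; profitable direction is CHF → JPY → INR → CHF.

1.0130 (arbitrage exists)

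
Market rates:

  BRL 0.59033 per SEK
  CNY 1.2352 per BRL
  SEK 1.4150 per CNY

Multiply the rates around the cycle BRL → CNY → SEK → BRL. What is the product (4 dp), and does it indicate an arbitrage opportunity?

1.0318 (arbitrage exists)

Around BRL → CNY → SEK → BRL: 1 × 1.2352 × 1.4150 × 0.59033 = 1.031783
Product > 1; profitable direction is BRL → CNY → SEK → BRL.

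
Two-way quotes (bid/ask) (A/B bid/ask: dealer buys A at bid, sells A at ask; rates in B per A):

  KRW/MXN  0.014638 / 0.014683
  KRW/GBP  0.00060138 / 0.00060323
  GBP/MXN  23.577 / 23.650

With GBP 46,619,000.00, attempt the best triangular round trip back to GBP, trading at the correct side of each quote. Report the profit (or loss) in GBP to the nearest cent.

Net profit: GBP 1,214,330.36

Best loop GBP → KRW → MXN → GBP:
GBP 46,619,000.00 ÷ 0.00060323 (buy KRW at ask) = KRW 77,282,296,968
KRW 77,282,296,968 × 0.014638 (sell KRW at bid) = MXN 1,131,258,263.02
MXN 1,131,258,263.02 ÷ 23.650 (buy GBP at ask) = GBP 47,833,330.36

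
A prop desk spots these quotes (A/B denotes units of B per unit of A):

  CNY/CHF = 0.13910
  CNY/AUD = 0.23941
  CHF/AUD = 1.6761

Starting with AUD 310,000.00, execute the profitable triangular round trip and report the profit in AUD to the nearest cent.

Profitable loop is AUD → CHF → CNY → AUD:
AUD 310,000.00 ÷ 1.6761 = CHF 184,953.17
CHF 184,953.17 ÷ 0.13910 = CNY 1,329,641.73
CNY 1,329,641.73 × 0.23941 = AUD 318,329.53
Profit = AUD 318,329.53 − AUD 310,000.00

Profit: AUD 8,329.53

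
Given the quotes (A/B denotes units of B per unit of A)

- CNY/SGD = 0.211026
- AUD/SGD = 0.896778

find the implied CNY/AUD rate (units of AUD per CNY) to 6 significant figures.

1 CNY × 0.211026 = 0.211026 SGD
0.211026 SGD ÷ 0.896778 = 0.235316 AUD

CNY/AUD = 0.235316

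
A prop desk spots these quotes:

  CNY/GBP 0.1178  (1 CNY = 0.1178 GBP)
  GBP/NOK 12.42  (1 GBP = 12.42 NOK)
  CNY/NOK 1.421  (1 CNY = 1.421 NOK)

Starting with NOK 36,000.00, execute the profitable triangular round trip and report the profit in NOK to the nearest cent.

Profitable loop is NOK → CNY → GBP → NOK:
NOK 36,000.00 ÷ 1.421 = CNY 25,334.27
CNY 25,334.27 × 0.1178 = GBP 2,984.38
GBP 2,984.38 × 12.42 = NOK 37,065.96
Profit = NOK 37,065.96 − NOK 36,000.00

Profit: NOK 1,065.96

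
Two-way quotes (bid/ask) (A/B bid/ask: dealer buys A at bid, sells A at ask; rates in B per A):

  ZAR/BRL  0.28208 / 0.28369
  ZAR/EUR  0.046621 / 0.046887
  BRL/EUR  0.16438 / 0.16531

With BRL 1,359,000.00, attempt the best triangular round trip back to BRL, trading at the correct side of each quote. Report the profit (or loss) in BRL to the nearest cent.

Net result: BRL -7,992.10 (no profitable arbitrage after spreads)

Best loop BRL → ZAR → EUR → BRL:
BRL 1,359,000.00 ÷ 0.28369 (buy ZAR at ask) = ZAR 4,790,440.27
ZAR 4,790,440.27 × 0.046621 (sell ZAR at bid) = EUR 223,335.12
EUR 223,335.12 ÷ 0.16531 (buy BRL at ask) = BRL 1,351,007.90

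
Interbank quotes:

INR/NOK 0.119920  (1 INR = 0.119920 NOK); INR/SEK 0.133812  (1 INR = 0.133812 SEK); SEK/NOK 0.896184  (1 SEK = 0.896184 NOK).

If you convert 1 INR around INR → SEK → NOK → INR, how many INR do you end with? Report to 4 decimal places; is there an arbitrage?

Around INR → SEK → NOK → INR: 1 × 0.133812 × 0.896184 ÷ 0.119920 = 1.000001
Product ≈ 1 (deviation 0.000%, within rounding noise).

1.0000 (no arbitrage)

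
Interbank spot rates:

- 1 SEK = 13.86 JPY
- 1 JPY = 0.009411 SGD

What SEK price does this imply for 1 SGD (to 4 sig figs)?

SGD/SEK = 7.667

1 SGD ÷ 0.009411 = 106.259 JPY
106.259 JPY ÷ 13.86 = 7.66657 SEK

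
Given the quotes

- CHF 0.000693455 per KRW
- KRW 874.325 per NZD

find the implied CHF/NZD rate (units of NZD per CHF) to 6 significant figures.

CHF/NZD = 1.64933

1 CHF ÷ 0.000693455 = 1442.05 KRW
1442.05 KRW ÷ 874.325 = 1.64933 NZD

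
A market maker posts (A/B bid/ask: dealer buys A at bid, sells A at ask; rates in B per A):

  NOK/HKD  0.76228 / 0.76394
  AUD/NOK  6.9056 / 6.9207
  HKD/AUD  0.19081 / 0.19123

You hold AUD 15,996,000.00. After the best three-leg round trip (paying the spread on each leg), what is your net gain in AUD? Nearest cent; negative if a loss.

Best loop AUD → NOK → HKD → AUD:
AUD 15,996,000.00 × 6.9056 (sell AUD at bid) = NOK 110,461,977.60
NOK 110,461,977.60 × 0.76228 (sell NOK at bid) = HKD 84,202,956.28
HKD 84,202,956.28 × 0.19081 (sell HKD at bid) = AUD 16,066,766.09

Net profit: AUD 70,766.09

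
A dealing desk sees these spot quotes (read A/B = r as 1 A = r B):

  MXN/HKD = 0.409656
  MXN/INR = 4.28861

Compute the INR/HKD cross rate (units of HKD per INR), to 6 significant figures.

1 INR ÷ 4.28861 = 0.233176 MXN
0.233176 MXN × 0.409656 = 0.0955219 HKD

INR/HKD = 0.0955219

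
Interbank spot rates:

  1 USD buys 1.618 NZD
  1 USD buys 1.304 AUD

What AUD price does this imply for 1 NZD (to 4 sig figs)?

1 NZD ÷ 1.618 = 0.618047 USD
0.618047 USD × 1.304 = 0.805933 AUD

NZD/AUD = 0.8059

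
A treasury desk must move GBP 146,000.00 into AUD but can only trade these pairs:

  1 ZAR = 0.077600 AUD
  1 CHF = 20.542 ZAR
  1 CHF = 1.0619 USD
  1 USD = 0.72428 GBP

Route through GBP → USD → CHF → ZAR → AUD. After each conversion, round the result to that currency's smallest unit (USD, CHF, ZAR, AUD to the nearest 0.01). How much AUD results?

AUD 302,598.79

GBP 146,000.00 ÷ 0.72428 = USD 201,579.50
USD 201,579.50 ÷ 1.0619 = CHF 189,829.08
CHF 189,829.08 × 20.542 = ZAR 3,899,468.96
ZAR 3,899,468.96 × 0.077600 = AUD 302,598.79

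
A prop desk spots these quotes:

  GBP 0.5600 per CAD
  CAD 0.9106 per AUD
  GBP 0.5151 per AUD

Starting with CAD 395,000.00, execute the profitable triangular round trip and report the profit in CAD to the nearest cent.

Profit: CAD 4,000.07

Profitable loop is CAD → AUD → GBP → CAD:
CAD 395,000.00 ÷ 0.9106 = AUD 433,779.93
AUD 433,779.93 × 0.5151 = GBP 223,440.04
GBP 223,440.04 ÷ 0.5600 = CAD 399,000.07
Profit = CAD 399,000.07 − CAD 395,000.00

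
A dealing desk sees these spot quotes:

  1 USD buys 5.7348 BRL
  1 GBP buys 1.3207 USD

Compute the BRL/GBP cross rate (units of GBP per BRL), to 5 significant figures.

1 BRL ÷ 5.7348 = 0.174374 USD
0.174374 USD ÷ 1.3207 = 0.132031 GBP

BRL/GBP = 0.13203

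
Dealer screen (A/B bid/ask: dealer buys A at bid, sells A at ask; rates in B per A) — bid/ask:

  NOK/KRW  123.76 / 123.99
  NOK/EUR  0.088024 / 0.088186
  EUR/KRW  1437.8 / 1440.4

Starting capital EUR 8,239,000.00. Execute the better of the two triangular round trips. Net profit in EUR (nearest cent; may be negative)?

Net profit: EUR 170,833.97

Best loop EUR → KRW → NOK → EUR:
EUR 8,239,000.00 × 1437.8 (sell EUR at bid) = KRW 11,846,034,200
KRW 11,846,034,200 ÷ 123.99 (buy NOK at ask) = NOK 95,540,238.73
NOK 95,540,238.73 × 0.088024 (sell NOK at bid) = EUR 8,409,833.97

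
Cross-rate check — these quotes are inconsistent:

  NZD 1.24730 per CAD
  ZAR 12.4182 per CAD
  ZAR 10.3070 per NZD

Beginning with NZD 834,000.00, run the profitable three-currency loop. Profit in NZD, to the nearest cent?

Profitable loop is NZD → ZAR → CAD → NZD:
NZD 834,000.00 × 10.3070 = ZAR 8,596,038.00
ZAR 8,596,038.00 ÷ 12.4182 = CAD 692,212.88
CAD 692,212.88 × 1.24730 = NZD 863,397.13
Profit = NZD 863,397.13 − NZD 834,000.00

Profit: NZD 29,397.13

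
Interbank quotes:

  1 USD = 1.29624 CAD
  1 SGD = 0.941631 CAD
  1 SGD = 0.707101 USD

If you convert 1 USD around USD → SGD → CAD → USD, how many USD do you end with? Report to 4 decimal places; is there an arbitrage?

1.0273 (arbitrage exists)

Around USD → SGD → CAD → USD: 1 ÷ 0.707101 × 0.941631 ÷ 1.29624 = 1.027339
Product > 1; profitable direction is USD → SGD → CAD → USD.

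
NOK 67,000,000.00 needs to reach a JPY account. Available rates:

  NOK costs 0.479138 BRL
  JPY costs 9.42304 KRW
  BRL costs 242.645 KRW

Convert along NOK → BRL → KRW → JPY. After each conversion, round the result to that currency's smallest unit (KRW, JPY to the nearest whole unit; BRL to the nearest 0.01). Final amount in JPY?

NOK 67,000,000.00 × 0.479138 = BRL 32,102,246.00
BRL 32,102,246.00 × 242.645 = KRW 7,789,449,481
KRW 7,789,449,481 ÷ 9.42304 = JPY 826,638,694

JPY 826,638,694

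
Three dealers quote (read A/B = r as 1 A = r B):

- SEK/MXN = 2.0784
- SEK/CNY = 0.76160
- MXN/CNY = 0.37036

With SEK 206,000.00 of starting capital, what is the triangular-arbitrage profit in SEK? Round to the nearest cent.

Profitable loop is SEK → MXN → CNY → SEK:
SEK 206,000.00 × 2.0784 = MXN 428,150.40
MXN 428,150.40 × 0.37036 = CNY 158,569.78
CNY 158,569.78 ÷ 0.76160 = SEK 208,206.12
Profit = SEK 208,206.12 − SEK 206,000.00

Profit: SEK 2,206.12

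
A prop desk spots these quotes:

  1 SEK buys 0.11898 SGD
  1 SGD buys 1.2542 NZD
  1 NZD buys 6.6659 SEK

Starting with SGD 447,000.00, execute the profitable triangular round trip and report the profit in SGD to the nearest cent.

Profitable loop is SGD → SEK → NZD → SGD:
SGD 447,000.00 ÷ 0.11898 = SEK 3,756,933.94
SEK 3,756,933.94 ÷ 6.6659 = NZD 563,604.91
NZD 563,604.91 ÷ 1.2542 = SGD 449,374.03
Profit = SGD 449,374.03 − SGD 447,000.00

Profit: SGD 2,374.03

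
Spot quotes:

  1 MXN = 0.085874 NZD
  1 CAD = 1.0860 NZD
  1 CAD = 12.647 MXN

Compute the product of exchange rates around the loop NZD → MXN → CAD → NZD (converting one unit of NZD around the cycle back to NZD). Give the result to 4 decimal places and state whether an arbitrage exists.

Around NZD → MXN → CAD → NZD: 1 ÷ 0.085874 ÷ 12.647 × 1.0860 = 0.999955
Product ≈ 1 (deviation 0.004%, within rounding noise).

1.0000 (no arbitrage)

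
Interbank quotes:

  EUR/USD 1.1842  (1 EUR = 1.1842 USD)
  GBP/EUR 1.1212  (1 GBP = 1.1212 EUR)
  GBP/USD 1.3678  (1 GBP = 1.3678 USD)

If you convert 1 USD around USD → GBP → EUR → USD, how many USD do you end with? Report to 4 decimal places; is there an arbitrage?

Around USD → GBP → EUR → USD: 1 ÷ 1.3678 × 1.1212 × 1.1842 = 0.970701
Product < 1; profitable direction is USD → EUR → GBP → USD.

0.9707 (arbitrage exists)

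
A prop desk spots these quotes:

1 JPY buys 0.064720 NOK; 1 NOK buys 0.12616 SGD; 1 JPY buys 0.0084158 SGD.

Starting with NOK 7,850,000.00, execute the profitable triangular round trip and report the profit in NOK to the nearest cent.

Profit: NOK 241,049.79

Profitable loop is NOK → JPY → SGD → NOK:
NOK 7,850,000.00 ÷ 0.064720 = JPY 121,291,718
JPY 121,291,718 × 0.0084158 = SGD 1,020,766.84
SGD 1,020,766.84 ÷ 0.12616 = NOK 8,091,049.79
Profit = NOK 8,091,049.79 − NOK 7,850,000.00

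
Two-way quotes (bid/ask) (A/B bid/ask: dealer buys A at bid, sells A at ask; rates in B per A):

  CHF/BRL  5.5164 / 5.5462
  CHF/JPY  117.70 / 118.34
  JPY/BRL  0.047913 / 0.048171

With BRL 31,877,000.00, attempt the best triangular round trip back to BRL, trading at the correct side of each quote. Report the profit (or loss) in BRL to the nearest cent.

Best loop BRL → CHF → JPY → BRL:
BRL 31,877,000.00 ÷ 5.5462 (buy CHF at ask) = CHF 5,747,538.86
CHF 5,747,538.86 × 117.70 (sell CHF at bid) = JPY 676,485,323
JPY 676,485,323 × 0.047913 (sell JPY at bid) = BRL 32,412,441.29

Net profit: BRL 535,441.29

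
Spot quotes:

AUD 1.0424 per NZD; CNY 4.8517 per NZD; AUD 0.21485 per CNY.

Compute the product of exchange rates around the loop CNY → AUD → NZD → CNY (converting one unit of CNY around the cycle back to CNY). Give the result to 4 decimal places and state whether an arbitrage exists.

Around CNY → AUD → NZD → CNY: 1 × 0.21485 ÷ 1.0424 × 4.8517 = 0.999988
Product ≈ 1 (deviation 0.001%, within rounding noise).

1.0000 (no arbitrage)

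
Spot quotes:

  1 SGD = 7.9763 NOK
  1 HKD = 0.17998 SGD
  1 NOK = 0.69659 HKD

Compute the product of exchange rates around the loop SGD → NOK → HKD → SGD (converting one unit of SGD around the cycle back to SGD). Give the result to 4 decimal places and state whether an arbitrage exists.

1.0000 (no arbitrage)

Around SGD → NOK → HKD → SGD: 1 × 7.9763 × 0.69659 × 0.17998 = 1.000007
Product ≈ 1 (deviation 0.001%, within rounding noise).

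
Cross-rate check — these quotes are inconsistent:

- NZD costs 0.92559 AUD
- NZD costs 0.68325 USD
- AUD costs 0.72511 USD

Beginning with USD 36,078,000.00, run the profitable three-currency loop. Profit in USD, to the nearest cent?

Profit: USD 650,191.67

Profitable loop is USD → AUD → NZD → USD:
USD 36,078,000.00 ÷ 0.72511 = AUD 49,755,209.55
AUD 49,755,209.55 ÷ 0.92559 = NZD 53,755,128.68
NZD 53,755,128.68 × 0.68325 = USD 36,728,191.67
Profit = USD 36,728,191.67 − USD 36,078,000.00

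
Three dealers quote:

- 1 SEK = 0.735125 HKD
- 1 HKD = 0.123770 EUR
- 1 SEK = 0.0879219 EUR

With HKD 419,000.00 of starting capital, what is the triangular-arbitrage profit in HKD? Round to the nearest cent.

Profitable loop is HKD → EUR → SEK → HKD:
HKD 419,000.00 × 0.123770 = EUR 51,859.63
EUR 51,859.63 ÷ 0.0879219 = SEK 589,837.46
SEK 589,837.46 × 0.735125 = HKD 433,604.26
Profit = HKD 433,604.26 − HKD 419,000.00

Profit: HKD 14,604.26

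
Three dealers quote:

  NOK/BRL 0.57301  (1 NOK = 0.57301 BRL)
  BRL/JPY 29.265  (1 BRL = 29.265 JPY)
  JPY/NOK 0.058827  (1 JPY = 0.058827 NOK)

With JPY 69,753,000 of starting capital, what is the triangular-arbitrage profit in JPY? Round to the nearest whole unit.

Profitable loop is JPY → BRL → NOK → JPY:
JPY 69,753,000 ÷ 29.265 = BRL 2,383,495.64
BRL 2,383,495.64 ÷ 0.57301 = NOK 4,159,605.67
NOK 4,159,605.67 ÷ 0.058827 = JPY 70,709,125
Profit = JPY 70,709,125 − JPY 69,753,000

Profit: JPY 956,125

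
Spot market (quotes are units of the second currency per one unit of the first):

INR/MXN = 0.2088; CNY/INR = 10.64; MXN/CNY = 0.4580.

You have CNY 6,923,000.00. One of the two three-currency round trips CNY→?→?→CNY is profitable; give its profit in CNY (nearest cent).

Profit: CNY 121,204.12

Profitable loop is CNY → INR → MXN → CNY:
CNY 6,923,000.00 × 10.64 = INR 73,660,720.00
INR 73,660,720.00 × 0.2088 = MXN 15,380,358.34
MXN 15,380,358.34 × 0.4580 = CNY 7,044,204.12
Profit = CNY 7,044,204.12 − CNY 6,923,000.00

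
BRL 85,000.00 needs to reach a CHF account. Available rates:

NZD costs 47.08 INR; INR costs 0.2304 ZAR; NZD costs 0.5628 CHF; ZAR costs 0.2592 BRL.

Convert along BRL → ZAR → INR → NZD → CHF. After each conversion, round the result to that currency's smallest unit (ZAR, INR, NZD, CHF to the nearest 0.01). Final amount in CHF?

BRL 85,000.00 ÷ 0.2592 = ZAR 327,932.10
ZAR 327,932.10 ÷ 0.2304 = INR 1,423,316.41
INR 1,423,316.41 ÷ 47.08 = NZD 30,231.87
NZD 30,231.87 × 0.5628 = CHF 17,014.50

CHF 17,014.50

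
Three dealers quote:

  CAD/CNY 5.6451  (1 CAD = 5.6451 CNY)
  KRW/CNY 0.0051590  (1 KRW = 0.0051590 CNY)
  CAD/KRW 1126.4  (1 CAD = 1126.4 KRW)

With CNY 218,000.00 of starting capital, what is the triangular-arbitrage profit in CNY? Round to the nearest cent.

Profitable loop is CNY → CAD → KRW → CNY:
CNY 218,000.00 ÷ 5.6451 = CAD 38,617.56
CAD 38,617.56 × 1126.4 = KRW 43,498,822
KRW 43,498,822 × 0.0051590 = CNY 224,410.42
Profit = CNY 224,410.42 − CNY 218,000.00

Profit: CNY 6,410.42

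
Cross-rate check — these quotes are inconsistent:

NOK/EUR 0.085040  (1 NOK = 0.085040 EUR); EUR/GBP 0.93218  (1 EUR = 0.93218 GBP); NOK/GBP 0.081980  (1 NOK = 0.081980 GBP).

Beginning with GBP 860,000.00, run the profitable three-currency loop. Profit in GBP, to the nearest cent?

Profit: GBP 29,371.75

Profitable loop is GBP → EUR → NOK → GBP:
GBP 860,000.00 ÷ 0.93218 = EUR 922,568.60
EUR 922,568.60 ÷ 0.085040 = NOK 10,848,643.02
NOK 10,848,643.02 × 0.081980 = GBP 889,371.75
Profit = GBP 889,371.75 − GBP 860,000.00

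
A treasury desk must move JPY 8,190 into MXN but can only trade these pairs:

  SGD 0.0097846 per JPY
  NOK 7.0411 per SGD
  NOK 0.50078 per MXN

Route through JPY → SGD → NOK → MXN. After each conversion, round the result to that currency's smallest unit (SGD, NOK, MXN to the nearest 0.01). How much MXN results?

MXN 1,126.78

JPY 8,190 × 0.0097846 = SGD 80.14
SGD 80.14 × 7.0411 = NOK 564.27
NOK 564.27 ÷ 0.50078 = MXN 1,126.78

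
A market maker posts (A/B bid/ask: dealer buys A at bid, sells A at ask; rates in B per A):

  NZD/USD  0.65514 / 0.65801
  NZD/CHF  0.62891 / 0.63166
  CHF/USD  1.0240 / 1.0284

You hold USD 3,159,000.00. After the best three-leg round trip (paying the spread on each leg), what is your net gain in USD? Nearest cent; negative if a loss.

Net profit: USD 26,945.18

Best loop USD → CHF → NZD → USD:
USD 3,159,000.00 ÷ 1.0284 (buy CHF at ask) = CHF 3,071,761.96
CHF 3,071,761.96 ÷ 0.63166 (buy NZD at ask) = NZD 4,862,999.02
NZD 4,862,999.02 × 0.65514 (sell NZD at bid) = USD 3,185,945.18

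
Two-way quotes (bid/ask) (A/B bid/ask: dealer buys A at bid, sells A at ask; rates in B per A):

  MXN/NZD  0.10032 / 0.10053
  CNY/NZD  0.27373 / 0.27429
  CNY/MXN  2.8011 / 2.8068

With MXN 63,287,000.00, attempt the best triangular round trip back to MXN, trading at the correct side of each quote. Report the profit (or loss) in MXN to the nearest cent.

Net profit: MXN 1,549,665.57

Best loop MXN → NZD → CNY → MXN:
MXN 63,287,000.00 × 0.10032 (sell MXN at bid) = NZD 6,348,951.84
NZD 6,348,951.84 ÷ 0.27429 (buy CNY at ask) = CNY 23,146,858.58
CNY 23,146,858.58 × 2.8011 (sell CNY at bid) = MXN 64,836,665.57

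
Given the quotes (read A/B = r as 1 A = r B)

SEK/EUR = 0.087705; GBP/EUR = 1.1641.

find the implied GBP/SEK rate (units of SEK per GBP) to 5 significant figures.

GBP/SEK = 13.273

1 GBP × 1.1641 = 1.1641 EUR
1.1641 EUR ÷ 0.087705 = 13.2729 SEK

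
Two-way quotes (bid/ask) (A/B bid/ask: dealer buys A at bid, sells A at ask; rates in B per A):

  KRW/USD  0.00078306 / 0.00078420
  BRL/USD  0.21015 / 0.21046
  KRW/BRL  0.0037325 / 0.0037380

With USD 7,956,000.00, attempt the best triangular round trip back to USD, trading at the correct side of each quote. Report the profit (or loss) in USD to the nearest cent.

Best loop USD → KRW → BRL → USD:
USD 7,956,000.00 ÷ 0.00078420 (buy KRW at ask) = KRW 10,145,371,079
KRW 10,145,371,079 × 0.0037325 (sell KRW at bid) = BRL 37,867,597.55
BRL 37,867,597.55 × 0.21015 (sell BRL at bid) = USD 7,957,875.63

Net profit: USD 1,875.63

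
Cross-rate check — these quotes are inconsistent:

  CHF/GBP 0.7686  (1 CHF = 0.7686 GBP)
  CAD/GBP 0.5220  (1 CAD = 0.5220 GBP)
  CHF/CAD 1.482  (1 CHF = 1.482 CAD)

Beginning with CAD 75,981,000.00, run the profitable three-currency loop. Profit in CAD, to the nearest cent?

Profit: CAD 494,677.24

Profitable loop is CAD → GBP → CHF → CAD:
CAD 75,981,000.00 × 0.5220 = GBP 39,662,082.00
GBP 39,662,082.00 ÷ 0.7686 = CHF 51,603,021.08
CHF 51,603,021.08 × 1.482 = CAD 76,475,677.24
Profit = CAD 76,475,677.24 − CAD 75,981,000.00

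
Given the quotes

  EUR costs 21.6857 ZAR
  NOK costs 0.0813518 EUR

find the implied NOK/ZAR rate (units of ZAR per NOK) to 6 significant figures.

1 NOK × 0.0813518 = 0.0813518 EUR
0.0813518 EUR × 21.6857 = 1.76417 ZAR

NOK/ZAR = 1.76417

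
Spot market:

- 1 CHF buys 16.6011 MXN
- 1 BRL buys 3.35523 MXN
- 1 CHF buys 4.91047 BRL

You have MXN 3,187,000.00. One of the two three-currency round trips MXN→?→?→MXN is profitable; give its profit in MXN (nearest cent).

Profitable loop is MXN → BRL → CHF → MXN:
MXN 3,187,000.00 ÷ 3.35523 = BRL 949,860.37
BRL 949,860.37 ÷ 4.91047 = CHF 193,435.73
CHF 193,435.73 × 16.6011 = MXN 3,211,245.96
Profit = MXN 3,211,245.96 − MXN 3,187,000.00

Profit: MXN 24,245.96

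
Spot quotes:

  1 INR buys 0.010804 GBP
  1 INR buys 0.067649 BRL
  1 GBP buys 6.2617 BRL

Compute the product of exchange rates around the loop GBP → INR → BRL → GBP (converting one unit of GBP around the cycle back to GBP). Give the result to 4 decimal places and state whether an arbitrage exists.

1.0000 (no arbitrage)

Around GBP → INR → BRL → GBP: 1 ÷ 0.010804 × 0.067649 ÷ 6.2617 = 0.999964
Product ≈ 1 (deviation 0.004%, within rounding noise).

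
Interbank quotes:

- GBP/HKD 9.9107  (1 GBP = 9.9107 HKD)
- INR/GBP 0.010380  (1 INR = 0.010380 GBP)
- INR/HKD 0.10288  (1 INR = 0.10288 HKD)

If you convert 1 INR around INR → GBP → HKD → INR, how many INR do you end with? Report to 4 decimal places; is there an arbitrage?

0.9999 (no arbitrage)

Around INR → GBP → HKD → INR: 1 × 0.010380 × 9.9107 ÷ 0.10288 = 0.999933
Product ≈ 1 (deviation 0.007%, within rounding noise).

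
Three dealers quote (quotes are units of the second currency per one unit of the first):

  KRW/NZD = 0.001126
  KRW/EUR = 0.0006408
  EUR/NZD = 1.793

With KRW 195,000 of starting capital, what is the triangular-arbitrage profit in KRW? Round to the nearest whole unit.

Profitable loop is KRW → EUR → NZD → KRW:
KRW 195,000 × 0.0006408 = EUR 124.96
EUR 124.96 × 1.793 = NZD 224.05
NZD 224.05 ÷ 0.001126 = KRW 198,975
Profit = KRW 198,975 − KRW 195,000

Profit: KRW 3,975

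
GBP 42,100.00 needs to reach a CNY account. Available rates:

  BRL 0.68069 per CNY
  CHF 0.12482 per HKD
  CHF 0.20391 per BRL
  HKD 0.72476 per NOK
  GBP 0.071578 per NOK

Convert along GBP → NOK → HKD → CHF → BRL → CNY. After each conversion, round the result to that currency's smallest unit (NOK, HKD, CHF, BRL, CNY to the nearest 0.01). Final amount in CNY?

GBP 42,100.00 ÷ 0.071578 = NOK 588,169.55
NOK 588,169.55 × 0.72476 = HKD 426,281.76
HKD 426,281.76 × 0.12482 = CHF 53,208.49
CHF 53,208.49 ÷ 0.20391 = BRL 260,941.05
BRL 260,941.05 ÷ 0.68069 = CNY 383,347.85

CNY 383,347.85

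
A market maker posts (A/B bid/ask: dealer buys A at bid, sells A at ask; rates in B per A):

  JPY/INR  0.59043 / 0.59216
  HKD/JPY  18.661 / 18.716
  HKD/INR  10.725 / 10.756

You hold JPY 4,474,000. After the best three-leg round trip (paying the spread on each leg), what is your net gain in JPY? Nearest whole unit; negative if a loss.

Best loop JPY → INR → HKD → JPY:
JPY 4,474,000 × 0.59043 (sell JPY at bid) = INR 2,641,583.82
INR 2,641,583.82 ÷ 10.756 (buy HKD at ask) = HKD 245,591.65
HKD 245,591.65 × 18.661 (sell HKD at bid) = JPY 4,582,986

Net profit: JPY 108,986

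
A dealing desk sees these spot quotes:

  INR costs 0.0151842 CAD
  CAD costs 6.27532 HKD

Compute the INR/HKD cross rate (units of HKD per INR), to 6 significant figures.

INR/HKD = 0.0952857

1 INR × 0.0151842 = 0.0151842 CAD
0.0151842 CAD × 6.27532 = 0.0952857 HKD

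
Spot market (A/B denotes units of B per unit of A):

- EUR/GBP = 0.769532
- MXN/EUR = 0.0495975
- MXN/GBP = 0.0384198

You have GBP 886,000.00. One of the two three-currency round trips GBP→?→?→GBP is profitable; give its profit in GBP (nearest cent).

Profit: GBP 5,871.63

Profitable loop is GBP → EUR → MXN → GBP:
GBP 886,000.00 ÷ 0.769532 = EUR 1,151,349.13
EUR 1,151,349.13 ÷ 0.0495975 = MXN 23,213,854.16
MXN 23,213,854.16 × 0.0384198 = GBP 891,871.63
Profit = GBP 891,871.63 − GBP 886,000.00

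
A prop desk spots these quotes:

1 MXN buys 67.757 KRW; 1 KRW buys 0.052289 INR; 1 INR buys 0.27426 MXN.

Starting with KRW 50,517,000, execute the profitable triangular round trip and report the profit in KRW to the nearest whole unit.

Profit: KRW 1,471,894

Profitable loop is KRW → MXN → INR → KRW:
KRW 50,517,000 ÷ 67.757 = MXN 745,561.34
MXN 745,561.34 ÷ 0.27426 = INR 2,718,447.26
INR 2,718,447.26 ÷ 0.052289 = KRW 51,988,894
Profit = KRW 51,988,894 − KRW 50,517,000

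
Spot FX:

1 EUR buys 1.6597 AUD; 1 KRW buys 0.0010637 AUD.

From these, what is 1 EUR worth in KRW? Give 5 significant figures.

EUR/KRW = 1560.3

1 EUR × 1.6597 = 1.6597 AUD
1.6597 AUD ÷ 0.0010637 = 1560.31 KRW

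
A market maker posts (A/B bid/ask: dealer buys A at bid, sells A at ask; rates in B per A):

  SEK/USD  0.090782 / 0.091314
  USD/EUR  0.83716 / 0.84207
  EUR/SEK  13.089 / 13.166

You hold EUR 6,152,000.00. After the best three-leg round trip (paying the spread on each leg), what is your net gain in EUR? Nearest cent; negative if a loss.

Best loop EUR → SEK → USD → EUR:
EUR 6,152,000.00 × 13.089 (sell EUR at bid) = SEK 80,523,528.00
SEK 80,523,528.00 × 0.090782 (sell SEK at bid) = USD 7,310,086.92
USD 7,310,086.92 × 0.83716 (sell USD at bid) = EUR 6,119,712.37

Net result: EUR -32,287.63 (no profitable arbitrage after spreads)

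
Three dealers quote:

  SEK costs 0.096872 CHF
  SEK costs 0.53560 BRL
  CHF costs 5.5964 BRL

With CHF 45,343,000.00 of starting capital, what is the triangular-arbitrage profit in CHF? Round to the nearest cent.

Profit: CHF 553,196.52

Profitable loop is CHF → BRL → SEK → CHF:
CHF 45,343,000.00 × 5.5964 = BRL 253,757,565.20
BRL 253,757,565.20 ÷ 0.53560 = SEK 473,781,861.84
SEK 473,781,861.84 × 0.096872 = CHF 45,896,196.52
Profit = CHF 45,896,196.52 − CHF 45,343,000.00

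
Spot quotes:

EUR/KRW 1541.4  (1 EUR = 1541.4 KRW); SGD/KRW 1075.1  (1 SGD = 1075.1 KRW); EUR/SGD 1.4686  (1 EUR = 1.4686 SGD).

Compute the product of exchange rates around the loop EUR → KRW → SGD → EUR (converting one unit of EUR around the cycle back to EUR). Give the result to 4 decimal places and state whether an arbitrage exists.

Around EUR → KRW → SGD → EUR: 1 × 1541.4 ÷ 1075.1 ÷ 1.4686 = 0.976254
Product < 1; profitable direction is EUR → SGD → KRW → EUR.

0.9763 (arbitrage exists)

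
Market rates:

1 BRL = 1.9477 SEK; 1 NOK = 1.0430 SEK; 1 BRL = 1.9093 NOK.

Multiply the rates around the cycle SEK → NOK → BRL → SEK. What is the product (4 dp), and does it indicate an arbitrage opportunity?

0.9781 (arbitrage exists)

Around SEK → NOK → BRL → SEK: 1 ÷ 1.0430 ÷ 1.9093 × 1.9477 = 0.978056
Product < 1; profitable direction is SEK → BRL → NOK → SEK.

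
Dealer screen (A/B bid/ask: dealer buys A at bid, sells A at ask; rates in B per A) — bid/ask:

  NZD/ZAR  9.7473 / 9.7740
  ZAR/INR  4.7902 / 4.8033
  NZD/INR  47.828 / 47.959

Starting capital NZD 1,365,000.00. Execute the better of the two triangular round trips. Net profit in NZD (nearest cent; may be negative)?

Net profit: NZD 25,601.92

Best loop NZD → INR → ZAR → NZD:
NZD 1,365,000.00 × 47.828 (sell NZD at bid) = INR 65,285,220.00
INR 65,285,220.00 ÷ 4.8033 (buy ZAR at ask) = ZAR 13,591,743.18
ZAR 13,591,743.18 ÷ 9.7740 (buy NZD at ask) = NZD 1,390,601.92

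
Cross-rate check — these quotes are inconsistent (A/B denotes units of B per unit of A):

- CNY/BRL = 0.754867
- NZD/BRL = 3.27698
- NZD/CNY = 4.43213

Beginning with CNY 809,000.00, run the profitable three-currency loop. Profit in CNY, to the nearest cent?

Profit: CNY 16,957.42

Profitable loop is CNY → BRL → NZD → CNY:
CNY 809,000.00 × 0.754867 = BRL 610,687.40
BRL 610,687.40 ÷ 3.27698 = NZD 186,356.77
NZD 186,356.77 × 4.43213 = CNY 825,957.42
Profit = CNY 825,957.42 − CNY 809,000.00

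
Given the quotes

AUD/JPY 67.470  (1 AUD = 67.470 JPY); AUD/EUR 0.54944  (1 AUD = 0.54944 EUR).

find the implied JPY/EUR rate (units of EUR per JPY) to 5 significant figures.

1 JPY ÷ 67.470 = 0.0148214 AUD
0.0148214 AUD × 0.54944 = 0.00814347 EUR

JPY/EUR = 0.0081435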